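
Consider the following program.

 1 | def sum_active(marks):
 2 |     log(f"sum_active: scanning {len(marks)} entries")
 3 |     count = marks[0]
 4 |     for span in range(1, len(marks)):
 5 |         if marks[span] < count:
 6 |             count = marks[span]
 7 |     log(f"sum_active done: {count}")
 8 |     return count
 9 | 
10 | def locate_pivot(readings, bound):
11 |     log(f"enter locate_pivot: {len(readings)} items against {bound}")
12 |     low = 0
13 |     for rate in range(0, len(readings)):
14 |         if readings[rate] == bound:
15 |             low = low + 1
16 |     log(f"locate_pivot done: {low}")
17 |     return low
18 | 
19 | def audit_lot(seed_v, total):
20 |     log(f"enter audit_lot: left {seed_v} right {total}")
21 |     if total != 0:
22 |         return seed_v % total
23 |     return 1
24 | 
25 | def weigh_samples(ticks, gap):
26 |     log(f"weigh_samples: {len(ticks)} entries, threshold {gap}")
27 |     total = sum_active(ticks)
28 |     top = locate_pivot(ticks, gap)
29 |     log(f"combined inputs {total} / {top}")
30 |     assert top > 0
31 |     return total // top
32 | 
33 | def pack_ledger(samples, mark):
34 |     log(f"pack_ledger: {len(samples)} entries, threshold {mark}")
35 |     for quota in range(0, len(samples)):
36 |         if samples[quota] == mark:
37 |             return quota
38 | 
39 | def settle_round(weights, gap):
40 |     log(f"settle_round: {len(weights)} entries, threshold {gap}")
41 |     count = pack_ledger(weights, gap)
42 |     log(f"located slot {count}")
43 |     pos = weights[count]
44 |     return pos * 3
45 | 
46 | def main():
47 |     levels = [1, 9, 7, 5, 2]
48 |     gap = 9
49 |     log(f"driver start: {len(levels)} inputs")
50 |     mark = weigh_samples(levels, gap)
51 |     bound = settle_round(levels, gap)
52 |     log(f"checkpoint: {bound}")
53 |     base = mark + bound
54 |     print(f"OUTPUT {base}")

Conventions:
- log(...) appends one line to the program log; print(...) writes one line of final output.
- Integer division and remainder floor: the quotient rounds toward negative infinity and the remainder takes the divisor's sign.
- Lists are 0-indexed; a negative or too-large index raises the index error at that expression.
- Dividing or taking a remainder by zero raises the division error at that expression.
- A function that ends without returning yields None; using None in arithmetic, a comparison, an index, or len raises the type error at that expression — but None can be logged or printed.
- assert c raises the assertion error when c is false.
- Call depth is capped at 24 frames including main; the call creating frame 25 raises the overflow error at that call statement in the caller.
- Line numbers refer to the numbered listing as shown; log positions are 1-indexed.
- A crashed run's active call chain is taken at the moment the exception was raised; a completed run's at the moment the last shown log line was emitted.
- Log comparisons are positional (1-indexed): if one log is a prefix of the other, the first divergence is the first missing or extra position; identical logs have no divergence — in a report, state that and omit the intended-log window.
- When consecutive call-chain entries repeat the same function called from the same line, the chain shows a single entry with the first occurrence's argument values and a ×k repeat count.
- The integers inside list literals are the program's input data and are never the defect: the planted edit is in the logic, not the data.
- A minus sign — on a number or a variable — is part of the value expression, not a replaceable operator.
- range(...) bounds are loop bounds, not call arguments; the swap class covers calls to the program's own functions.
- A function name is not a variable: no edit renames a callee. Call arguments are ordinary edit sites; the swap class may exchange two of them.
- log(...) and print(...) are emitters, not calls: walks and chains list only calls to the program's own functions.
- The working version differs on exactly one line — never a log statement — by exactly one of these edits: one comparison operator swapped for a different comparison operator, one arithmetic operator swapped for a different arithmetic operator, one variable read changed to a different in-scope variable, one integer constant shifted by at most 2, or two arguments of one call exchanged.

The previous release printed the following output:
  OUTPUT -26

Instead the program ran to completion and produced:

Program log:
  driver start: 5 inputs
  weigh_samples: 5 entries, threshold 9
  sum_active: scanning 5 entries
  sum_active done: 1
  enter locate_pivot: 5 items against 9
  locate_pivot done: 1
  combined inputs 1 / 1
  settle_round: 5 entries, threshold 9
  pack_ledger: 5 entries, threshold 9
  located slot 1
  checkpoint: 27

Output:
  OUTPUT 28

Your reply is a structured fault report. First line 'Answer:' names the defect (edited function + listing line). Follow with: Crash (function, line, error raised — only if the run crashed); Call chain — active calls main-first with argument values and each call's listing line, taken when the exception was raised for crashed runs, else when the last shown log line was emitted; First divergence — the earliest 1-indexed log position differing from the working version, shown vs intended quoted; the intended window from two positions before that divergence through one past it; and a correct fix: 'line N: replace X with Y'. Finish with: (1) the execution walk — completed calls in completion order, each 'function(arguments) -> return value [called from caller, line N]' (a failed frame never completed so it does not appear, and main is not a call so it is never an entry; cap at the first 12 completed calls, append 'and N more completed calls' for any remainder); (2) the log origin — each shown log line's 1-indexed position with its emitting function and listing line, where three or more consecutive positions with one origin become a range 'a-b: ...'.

Answer: the defect is in main at line 53.
Key fact: The logs agree in full; only the final output differs.
Call chain: main.
First divergence: none; the two logs match at every position.
Execution walk:
  sum_active([1, 9, 7, 5, 2]) -> 1  [called from weigh_samples, line 27]
  locate_pivot([1, 9, 7, 5, 2], 9) -> 1  [called from weigh_samples, line 28]
  weigh_samples([1, 9, 7, 5, 2], 9) -> 1  [called from main, line 50]
  pack_ledger([1, 9, 7, 5, 2], 9) -> 1  [called from settle_round, line 41]
  settle_round([1, 9, 7, 5, 2], 9) -> 27  [called from main, line 51]
Origin of each log line:
  1: logged in main at line 49
  2: logged in weigh_samples at line 26
  3: logged in sum_active at line 2
  4: logged in sum_active at line 7
  5: logged in locate_pivot at line 11
  6: logged in locate_pivot at line 16
  7: logged in weigh_samples at line 29
  8: logged in settle_round at line 40
  9: logged in pack_ledger at line 34
  10: logged in settle_round at line 42
  11: logged in main at line 52
A correct fix: line 53: replace `+` with `-`.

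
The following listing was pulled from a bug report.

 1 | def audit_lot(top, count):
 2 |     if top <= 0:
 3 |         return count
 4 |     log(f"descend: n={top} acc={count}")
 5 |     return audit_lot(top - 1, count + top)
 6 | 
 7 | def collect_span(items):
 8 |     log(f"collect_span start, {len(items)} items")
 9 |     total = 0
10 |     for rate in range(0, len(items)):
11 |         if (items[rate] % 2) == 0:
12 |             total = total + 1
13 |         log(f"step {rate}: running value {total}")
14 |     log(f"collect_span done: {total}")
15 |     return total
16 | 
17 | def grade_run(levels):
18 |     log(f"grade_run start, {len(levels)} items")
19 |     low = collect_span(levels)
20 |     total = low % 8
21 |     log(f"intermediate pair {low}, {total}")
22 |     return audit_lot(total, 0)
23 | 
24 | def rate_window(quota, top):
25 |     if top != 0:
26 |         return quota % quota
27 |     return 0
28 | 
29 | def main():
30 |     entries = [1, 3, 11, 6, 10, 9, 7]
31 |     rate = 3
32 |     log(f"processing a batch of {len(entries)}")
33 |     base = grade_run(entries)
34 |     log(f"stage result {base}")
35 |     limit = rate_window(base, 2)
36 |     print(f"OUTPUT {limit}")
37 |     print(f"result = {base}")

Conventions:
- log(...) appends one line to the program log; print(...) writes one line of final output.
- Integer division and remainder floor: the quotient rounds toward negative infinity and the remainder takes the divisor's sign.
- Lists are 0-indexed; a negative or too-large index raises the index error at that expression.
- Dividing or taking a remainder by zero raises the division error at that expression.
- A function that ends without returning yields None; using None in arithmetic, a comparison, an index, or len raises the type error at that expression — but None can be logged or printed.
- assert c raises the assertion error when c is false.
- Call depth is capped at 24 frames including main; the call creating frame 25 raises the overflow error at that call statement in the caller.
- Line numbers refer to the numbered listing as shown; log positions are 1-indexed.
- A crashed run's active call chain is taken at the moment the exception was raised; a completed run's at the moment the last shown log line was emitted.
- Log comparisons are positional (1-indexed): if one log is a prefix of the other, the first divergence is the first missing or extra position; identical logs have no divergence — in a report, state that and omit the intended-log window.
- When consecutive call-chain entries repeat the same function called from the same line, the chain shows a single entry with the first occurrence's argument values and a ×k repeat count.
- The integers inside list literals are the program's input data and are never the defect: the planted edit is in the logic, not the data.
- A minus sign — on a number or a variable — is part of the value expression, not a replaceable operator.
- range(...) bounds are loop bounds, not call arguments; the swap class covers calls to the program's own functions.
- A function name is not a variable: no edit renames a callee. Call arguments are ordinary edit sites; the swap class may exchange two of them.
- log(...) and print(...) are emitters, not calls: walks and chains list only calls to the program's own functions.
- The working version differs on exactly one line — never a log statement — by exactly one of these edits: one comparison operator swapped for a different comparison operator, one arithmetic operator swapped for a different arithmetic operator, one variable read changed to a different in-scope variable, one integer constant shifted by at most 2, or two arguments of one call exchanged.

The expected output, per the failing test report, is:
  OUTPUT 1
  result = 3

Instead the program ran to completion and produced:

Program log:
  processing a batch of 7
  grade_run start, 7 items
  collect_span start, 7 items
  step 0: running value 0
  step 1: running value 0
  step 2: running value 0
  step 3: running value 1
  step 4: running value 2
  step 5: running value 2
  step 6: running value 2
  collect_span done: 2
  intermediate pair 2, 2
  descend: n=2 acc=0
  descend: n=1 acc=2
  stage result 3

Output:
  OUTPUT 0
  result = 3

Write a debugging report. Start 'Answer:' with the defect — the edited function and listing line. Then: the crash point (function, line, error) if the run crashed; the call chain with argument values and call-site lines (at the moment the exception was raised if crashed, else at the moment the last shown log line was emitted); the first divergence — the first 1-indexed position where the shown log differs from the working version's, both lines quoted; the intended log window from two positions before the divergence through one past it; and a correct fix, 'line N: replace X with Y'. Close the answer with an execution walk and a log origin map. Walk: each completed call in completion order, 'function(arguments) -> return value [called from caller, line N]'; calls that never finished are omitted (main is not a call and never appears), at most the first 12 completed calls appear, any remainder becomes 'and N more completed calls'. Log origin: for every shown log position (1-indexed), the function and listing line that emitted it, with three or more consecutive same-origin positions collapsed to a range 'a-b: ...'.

Answer: the defect is in rate_window at line 26.
Key observation: Nothing in the log betrays the bug — only the output does.
Call chain: main.
First divergence: none — the logs agree in full.
Execution walk:
  collect_span([1, 3, 11, 6, 10, 9, 7]) -> 2  [called from grade_run, line 19]
  audit_lot(0, 3) -> 3  [called from audit_lot, line 5]
  audit_lot(1, 2) -> 3  [called from audit_lot, line 5]
  audit_lot(2, 0) -> 3  [called from grade_run, line 22]
  grade_run([1, 3, 11, 6, 10, 9, 7]) -> 3  [called from main, line 33]
  rate_window(3, 2) -> 0  [called from main, line 35]
Log origin:
  1: logged in main at line 32
  2: logged in grade_run at line 18
  3: logged in collect_span at line 8
  4-10: logged in collect_span at line 13
  11: logged in collect_span at line 14
  12: logged in grade_run at line 21
  13: logged in audit_lot at line 4
  14: logged in audit_lot at line 4
  15: logged in main at line 34
A correct fix: line 26: replace `quota % quota` with `quota % top`.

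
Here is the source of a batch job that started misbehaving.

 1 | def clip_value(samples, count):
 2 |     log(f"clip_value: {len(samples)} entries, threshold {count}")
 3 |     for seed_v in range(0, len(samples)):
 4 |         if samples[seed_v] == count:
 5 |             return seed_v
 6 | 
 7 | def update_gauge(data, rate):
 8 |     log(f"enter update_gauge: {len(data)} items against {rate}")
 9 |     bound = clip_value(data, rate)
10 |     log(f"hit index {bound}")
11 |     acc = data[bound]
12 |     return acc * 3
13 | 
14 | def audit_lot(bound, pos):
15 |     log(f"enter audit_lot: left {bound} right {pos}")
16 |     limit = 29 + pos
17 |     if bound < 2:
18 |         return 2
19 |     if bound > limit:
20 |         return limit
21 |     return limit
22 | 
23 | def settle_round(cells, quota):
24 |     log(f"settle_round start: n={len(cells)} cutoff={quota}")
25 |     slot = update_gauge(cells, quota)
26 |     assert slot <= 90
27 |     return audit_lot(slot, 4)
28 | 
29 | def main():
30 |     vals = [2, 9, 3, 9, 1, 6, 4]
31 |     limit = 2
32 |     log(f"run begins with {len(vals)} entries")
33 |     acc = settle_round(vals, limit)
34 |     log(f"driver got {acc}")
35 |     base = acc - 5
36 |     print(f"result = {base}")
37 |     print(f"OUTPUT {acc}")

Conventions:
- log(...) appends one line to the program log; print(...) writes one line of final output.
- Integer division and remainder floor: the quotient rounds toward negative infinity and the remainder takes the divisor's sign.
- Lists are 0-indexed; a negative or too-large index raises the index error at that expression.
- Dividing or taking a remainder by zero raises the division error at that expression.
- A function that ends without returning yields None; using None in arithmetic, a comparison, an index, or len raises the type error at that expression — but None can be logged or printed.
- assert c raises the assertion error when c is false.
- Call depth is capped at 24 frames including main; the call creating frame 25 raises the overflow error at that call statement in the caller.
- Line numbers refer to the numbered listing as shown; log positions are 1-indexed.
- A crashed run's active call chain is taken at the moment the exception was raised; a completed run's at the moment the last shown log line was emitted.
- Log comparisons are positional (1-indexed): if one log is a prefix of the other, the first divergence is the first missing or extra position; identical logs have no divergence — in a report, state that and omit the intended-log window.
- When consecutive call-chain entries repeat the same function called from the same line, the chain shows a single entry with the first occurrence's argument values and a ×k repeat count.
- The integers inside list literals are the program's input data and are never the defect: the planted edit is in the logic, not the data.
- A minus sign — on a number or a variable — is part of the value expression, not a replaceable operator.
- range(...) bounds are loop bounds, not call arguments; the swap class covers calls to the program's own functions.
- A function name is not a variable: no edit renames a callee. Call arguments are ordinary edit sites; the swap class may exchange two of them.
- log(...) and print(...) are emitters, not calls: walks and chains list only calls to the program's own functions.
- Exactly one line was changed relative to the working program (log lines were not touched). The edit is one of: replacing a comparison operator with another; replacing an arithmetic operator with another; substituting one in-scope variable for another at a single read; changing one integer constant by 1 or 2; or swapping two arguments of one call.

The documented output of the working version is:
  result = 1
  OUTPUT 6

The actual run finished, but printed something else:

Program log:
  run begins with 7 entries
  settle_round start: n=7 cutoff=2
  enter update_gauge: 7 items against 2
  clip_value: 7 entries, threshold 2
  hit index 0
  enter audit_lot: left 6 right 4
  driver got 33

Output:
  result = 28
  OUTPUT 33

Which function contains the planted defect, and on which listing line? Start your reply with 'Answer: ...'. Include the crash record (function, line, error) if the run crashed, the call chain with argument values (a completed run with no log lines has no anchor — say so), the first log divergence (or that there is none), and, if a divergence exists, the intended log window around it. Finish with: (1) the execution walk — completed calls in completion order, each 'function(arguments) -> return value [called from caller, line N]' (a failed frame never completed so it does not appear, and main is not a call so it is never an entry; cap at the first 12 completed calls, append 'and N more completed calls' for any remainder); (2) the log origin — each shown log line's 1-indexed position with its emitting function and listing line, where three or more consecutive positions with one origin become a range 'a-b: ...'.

Answer: the defect is in audit_lot at line 21.
The tell: The earliest visible damage is log position 7 — 'driver got 33' rather than the intended 'driver got 6'.
Call chain: main.
First divergence: position 7; shown 'driver got 33' vs intended 'driver got 6'.
Intended log window:
  5: hit index 0
  6: enter audit_lot: left 6 right 4
  7: driver got 6
Execution walk:
  clip_value([2, 9, 3, 9, 1, 6, 4], 2) -> 0  [called from update_gauge, line 9]
  update_gauge([2, 9, 3, 9, 1, 6, 4], 2) -> 6  [called from settle_round, line 25]
  audit_lot(6, 4) -> 33  [called from settle_round, line 27]
  settle_round([2, 9, 3, 9, 1, 6, 4], 2) -> 33  [called from main, line 33]
Log line origins:
  1 — main, line 32
  2 — settle_round, line 24
  3 — update_gauge, line 8
  4 — clip_value, line 2
  5 — update_gauge, line 10
  6 — audit_lot, line 15
  7 — main, line 34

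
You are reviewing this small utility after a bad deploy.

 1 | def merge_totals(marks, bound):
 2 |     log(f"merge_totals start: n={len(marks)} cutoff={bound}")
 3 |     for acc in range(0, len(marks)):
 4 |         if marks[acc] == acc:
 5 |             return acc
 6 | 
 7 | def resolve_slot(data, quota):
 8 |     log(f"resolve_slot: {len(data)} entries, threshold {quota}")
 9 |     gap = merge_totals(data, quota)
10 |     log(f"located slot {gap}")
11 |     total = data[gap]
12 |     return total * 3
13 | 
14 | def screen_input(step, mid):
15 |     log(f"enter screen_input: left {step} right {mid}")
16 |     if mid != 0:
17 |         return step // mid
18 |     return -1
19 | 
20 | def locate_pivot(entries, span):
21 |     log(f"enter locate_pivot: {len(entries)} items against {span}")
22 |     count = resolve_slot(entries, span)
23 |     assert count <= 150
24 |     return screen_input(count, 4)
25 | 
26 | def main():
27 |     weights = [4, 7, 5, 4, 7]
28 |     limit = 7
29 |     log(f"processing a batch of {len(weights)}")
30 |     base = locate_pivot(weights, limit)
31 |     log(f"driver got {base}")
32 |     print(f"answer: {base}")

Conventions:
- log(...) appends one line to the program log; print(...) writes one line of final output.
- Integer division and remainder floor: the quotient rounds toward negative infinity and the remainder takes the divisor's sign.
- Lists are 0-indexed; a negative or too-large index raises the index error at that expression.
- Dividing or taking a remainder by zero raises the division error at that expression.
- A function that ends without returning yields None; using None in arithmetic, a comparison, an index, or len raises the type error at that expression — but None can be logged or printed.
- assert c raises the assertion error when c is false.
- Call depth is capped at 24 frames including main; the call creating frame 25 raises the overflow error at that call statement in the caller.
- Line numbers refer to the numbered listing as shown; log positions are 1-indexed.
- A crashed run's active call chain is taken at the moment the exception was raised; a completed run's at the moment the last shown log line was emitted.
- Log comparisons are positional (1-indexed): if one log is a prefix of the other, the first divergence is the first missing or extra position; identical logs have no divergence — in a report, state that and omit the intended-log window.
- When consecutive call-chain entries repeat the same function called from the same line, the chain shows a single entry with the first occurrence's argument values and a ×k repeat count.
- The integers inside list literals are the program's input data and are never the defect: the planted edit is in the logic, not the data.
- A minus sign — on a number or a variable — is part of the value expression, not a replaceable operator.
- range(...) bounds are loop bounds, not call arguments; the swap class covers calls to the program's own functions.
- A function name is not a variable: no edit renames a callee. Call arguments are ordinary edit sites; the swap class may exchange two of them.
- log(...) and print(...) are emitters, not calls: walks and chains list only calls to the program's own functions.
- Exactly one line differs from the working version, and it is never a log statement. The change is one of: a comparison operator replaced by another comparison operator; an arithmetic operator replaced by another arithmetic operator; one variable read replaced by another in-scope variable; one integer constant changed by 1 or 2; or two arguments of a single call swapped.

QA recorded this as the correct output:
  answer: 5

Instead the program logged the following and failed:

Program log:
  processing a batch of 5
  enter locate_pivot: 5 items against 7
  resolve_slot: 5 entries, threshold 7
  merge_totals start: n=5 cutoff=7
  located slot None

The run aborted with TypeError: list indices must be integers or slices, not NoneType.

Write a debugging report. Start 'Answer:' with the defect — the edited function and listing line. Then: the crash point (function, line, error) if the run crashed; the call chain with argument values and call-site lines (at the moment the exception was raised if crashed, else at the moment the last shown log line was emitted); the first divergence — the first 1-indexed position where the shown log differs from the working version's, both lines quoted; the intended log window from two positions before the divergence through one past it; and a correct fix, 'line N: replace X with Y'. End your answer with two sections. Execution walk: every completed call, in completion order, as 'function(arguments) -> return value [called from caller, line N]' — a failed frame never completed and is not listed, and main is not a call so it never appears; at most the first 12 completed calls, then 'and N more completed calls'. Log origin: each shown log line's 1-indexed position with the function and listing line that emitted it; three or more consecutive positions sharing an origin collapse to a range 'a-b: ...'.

Answer: the defect is in merge_totals at line 4.
Core observation: Everything matches until log position 5, which reads 'located slot None' in place of 'located slot 1'.
Crash: resolve_slot, line 11, TypeError.
Call chain: main -> locate_pivot([4, 7, 5, 4, 7], 7) (called at line 30) -> resolve_slot([4, 7, 5, 4, 7], 7) (called at line 22).
First divergence: position 5 — shown 'located slot None', intended 'located slot 1'.
Intended log window:
  3: resolve_slot: 5 entries, threshold 7
  4: merge_totals start: n=5 cutoff=7
  5: located slot 1
  6: enter screen_input: left 21 right 4
Execution walk:
  merge_totals([4, 7, 5, 4, 7], 7) -> None  [called from resolve_slot, line 9]
Origin of each log line:
  1: emitted by main (line 29)
  2: emitted by locate_pivot (line 21)
  3: emitted by resolve_slot (line 8)
  4: emitted by merge_totals (line 2)
  5: emitted by resolve_slot (line 10)
A correct fix: line 4: replace `marks[acc] == acc` with `marks[acc] == bound`.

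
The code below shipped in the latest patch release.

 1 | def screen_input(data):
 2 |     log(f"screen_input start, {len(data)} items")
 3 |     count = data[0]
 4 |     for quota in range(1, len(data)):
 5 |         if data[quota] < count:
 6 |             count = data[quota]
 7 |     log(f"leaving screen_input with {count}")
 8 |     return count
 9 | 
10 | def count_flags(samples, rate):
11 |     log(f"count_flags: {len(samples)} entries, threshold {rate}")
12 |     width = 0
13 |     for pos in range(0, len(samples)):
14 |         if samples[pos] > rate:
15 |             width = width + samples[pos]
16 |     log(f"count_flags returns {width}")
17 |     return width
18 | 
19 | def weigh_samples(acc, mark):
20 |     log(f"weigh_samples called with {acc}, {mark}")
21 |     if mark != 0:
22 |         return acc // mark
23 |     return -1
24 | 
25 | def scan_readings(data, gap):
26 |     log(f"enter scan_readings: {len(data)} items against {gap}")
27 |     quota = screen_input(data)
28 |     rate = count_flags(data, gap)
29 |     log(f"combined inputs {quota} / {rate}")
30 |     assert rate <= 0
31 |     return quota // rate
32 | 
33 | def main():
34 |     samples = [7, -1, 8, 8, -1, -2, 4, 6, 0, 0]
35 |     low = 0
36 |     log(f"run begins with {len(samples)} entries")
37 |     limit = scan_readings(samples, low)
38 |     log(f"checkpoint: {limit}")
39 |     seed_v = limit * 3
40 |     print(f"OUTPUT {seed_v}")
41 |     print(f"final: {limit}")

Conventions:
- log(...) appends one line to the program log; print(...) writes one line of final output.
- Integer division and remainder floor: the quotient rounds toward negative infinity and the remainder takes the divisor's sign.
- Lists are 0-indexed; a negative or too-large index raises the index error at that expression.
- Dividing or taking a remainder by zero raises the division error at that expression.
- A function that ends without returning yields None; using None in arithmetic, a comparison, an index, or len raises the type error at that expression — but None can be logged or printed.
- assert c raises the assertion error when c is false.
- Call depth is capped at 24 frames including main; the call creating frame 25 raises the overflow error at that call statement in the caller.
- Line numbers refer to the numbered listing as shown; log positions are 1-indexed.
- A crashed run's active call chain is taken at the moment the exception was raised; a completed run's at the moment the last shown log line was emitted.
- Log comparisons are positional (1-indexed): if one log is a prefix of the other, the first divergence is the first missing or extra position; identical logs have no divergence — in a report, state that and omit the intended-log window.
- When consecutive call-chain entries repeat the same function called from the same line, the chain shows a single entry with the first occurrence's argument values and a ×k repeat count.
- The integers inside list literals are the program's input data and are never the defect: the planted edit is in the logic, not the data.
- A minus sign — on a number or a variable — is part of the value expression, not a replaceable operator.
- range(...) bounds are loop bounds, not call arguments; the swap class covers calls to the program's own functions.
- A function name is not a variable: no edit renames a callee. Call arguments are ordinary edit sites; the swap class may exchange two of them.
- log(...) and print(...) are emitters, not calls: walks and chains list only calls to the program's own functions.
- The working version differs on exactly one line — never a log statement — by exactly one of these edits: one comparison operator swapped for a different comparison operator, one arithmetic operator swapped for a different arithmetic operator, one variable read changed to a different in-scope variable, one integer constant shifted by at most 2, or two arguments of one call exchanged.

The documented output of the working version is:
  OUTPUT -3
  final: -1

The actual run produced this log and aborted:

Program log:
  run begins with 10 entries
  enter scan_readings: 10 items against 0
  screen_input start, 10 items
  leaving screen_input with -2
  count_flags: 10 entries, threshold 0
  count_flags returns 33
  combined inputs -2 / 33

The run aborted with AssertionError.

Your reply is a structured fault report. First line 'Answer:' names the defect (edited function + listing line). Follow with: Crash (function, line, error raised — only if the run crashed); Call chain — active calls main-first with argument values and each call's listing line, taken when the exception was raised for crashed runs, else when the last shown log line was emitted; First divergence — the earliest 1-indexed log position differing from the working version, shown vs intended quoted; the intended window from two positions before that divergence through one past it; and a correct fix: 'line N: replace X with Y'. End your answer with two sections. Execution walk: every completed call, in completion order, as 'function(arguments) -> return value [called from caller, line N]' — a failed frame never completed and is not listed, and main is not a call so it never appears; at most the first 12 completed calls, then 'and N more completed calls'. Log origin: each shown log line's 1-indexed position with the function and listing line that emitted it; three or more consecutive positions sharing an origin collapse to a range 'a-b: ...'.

Answer: the defect is in scan_readings at line 30.
Key observation: The shown log is a 7-line prefix of the intended one, whose next entry is 'checkpoint: -1'.
Crash: scan_readings, line 30, AssertionError.
Call chain: main -> scan_readings([7, -1, 8, 8, -1, -2, 4, 6, 0, 0], 0) (called at line 37).
First divergence: position 8 — after 7 matching lines the faulty run goes silent; intended next line 'checkpoint: -1'.
Intended log window:
  6: count_flags returns 33
  7: combined inputs -2 / 33
  8: checkpoint: -1
Execution walk:
  screen_input([7, -1, 8, 8, -1, -2, 4, 6, 0, 0]) -> -2  [called from scan_readings, line 27]
  count_flags([7, -1, 8, 8, -1, -2, 4, 6, 0, 0], 0) -> 33  [called from scan_readings, line 28]
Log line origins:
  1: emitted by main (line 36)
  2: emitted by scan_readings (line 26)
  3: emitted by screen_input (line 2)
  4: emitted by screen_input (line 7)
  5: emitted by count_flags (line 11)
  6: emitted by count_flags (line 16)
  7: emitted by scan_readings (line 29)
A correct fix: line 30: replace `<=` with `>`.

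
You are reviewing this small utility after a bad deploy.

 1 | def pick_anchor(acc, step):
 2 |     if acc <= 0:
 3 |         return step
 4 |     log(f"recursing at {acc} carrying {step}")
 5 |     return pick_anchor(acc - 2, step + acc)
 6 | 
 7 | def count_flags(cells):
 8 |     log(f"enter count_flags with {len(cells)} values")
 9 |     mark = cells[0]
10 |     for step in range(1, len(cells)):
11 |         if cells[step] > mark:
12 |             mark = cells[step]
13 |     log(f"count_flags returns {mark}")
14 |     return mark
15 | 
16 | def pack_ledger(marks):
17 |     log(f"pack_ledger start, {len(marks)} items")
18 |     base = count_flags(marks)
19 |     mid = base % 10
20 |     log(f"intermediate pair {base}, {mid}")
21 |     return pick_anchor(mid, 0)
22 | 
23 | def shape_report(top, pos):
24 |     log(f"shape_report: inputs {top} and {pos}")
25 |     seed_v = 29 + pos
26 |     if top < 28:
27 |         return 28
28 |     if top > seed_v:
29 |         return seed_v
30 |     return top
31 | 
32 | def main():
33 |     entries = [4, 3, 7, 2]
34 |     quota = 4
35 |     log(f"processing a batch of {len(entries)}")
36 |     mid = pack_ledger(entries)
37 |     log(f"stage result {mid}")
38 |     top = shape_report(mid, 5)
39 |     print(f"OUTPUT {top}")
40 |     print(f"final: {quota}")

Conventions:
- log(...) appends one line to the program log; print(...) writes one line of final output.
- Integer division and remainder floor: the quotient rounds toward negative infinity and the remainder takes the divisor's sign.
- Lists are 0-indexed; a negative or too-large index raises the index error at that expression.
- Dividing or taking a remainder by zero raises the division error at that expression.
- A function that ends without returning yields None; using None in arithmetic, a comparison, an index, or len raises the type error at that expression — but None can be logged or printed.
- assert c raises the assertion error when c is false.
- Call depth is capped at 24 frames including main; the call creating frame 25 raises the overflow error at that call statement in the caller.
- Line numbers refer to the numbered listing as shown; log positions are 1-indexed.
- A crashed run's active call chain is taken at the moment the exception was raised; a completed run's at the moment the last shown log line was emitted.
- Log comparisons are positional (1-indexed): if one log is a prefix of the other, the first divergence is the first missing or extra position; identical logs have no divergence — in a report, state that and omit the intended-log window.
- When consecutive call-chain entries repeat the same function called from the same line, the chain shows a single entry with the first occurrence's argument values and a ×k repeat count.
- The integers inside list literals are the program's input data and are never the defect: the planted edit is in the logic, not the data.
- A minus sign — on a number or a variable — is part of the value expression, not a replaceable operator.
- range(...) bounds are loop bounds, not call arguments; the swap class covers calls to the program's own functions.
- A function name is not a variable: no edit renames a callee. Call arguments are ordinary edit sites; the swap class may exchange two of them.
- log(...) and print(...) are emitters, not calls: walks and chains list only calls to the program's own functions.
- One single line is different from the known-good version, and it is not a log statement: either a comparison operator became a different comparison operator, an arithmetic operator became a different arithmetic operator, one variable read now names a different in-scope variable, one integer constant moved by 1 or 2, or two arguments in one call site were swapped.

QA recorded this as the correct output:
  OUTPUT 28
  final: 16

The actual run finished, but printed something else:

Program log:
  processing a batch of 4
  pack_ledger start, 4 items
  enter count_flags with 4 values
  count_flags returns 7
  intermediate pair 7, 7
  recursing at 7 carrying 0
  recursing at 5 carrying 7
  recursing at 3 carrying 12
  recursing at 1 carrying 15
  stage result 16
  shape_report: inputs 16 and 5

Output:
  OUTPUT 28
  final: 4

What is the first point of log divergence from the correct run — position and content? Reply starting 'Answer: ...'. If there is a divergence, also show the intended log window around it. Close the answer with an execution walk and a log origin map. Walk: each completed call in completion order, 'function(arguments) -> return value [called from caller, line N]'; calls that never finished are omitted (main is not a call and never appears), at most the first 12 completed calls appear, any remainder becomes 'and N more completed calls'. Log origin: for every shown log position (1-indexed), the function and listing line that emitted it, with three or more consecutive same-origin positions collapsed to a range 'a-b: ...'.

Answer: none; the two logs match at every position.
Execution walk:
  count_flags([4, 3, 7, 2]) -> 7  [called from pack_ledger, line 18]
  pick_anchor(-1, 16) -> 16  [called from pick_anchor, line 5]
  pick_anchor(1, 15) -> 16  [called from pick_anchor, line 5]
  pick_anchor(3, 12) -> 16  [called from pick_anchor, line 5]
  pick_anchor(5, 7) -> 16  [called from pick_anchor, line 5]
  pick_anchor(7, 0) -> 16  [called from pack_ledger, line 21]
  pack_ledger([4, 3, 7, 2]) -> 16  [called from main, line 36]
  shape_report(16, 5) -> 28  [called from main, line 38]
Log line origins:
  1: from main, line 35
  2: from pack_ledger, line 17
  3: from count_flags, line 8
  4: from count_flags, line 13
  5: from pack_ledger, line 20
  6-9: from pick_anchor, line 4
  10: from main, line 37
  11: from shape_report, line 24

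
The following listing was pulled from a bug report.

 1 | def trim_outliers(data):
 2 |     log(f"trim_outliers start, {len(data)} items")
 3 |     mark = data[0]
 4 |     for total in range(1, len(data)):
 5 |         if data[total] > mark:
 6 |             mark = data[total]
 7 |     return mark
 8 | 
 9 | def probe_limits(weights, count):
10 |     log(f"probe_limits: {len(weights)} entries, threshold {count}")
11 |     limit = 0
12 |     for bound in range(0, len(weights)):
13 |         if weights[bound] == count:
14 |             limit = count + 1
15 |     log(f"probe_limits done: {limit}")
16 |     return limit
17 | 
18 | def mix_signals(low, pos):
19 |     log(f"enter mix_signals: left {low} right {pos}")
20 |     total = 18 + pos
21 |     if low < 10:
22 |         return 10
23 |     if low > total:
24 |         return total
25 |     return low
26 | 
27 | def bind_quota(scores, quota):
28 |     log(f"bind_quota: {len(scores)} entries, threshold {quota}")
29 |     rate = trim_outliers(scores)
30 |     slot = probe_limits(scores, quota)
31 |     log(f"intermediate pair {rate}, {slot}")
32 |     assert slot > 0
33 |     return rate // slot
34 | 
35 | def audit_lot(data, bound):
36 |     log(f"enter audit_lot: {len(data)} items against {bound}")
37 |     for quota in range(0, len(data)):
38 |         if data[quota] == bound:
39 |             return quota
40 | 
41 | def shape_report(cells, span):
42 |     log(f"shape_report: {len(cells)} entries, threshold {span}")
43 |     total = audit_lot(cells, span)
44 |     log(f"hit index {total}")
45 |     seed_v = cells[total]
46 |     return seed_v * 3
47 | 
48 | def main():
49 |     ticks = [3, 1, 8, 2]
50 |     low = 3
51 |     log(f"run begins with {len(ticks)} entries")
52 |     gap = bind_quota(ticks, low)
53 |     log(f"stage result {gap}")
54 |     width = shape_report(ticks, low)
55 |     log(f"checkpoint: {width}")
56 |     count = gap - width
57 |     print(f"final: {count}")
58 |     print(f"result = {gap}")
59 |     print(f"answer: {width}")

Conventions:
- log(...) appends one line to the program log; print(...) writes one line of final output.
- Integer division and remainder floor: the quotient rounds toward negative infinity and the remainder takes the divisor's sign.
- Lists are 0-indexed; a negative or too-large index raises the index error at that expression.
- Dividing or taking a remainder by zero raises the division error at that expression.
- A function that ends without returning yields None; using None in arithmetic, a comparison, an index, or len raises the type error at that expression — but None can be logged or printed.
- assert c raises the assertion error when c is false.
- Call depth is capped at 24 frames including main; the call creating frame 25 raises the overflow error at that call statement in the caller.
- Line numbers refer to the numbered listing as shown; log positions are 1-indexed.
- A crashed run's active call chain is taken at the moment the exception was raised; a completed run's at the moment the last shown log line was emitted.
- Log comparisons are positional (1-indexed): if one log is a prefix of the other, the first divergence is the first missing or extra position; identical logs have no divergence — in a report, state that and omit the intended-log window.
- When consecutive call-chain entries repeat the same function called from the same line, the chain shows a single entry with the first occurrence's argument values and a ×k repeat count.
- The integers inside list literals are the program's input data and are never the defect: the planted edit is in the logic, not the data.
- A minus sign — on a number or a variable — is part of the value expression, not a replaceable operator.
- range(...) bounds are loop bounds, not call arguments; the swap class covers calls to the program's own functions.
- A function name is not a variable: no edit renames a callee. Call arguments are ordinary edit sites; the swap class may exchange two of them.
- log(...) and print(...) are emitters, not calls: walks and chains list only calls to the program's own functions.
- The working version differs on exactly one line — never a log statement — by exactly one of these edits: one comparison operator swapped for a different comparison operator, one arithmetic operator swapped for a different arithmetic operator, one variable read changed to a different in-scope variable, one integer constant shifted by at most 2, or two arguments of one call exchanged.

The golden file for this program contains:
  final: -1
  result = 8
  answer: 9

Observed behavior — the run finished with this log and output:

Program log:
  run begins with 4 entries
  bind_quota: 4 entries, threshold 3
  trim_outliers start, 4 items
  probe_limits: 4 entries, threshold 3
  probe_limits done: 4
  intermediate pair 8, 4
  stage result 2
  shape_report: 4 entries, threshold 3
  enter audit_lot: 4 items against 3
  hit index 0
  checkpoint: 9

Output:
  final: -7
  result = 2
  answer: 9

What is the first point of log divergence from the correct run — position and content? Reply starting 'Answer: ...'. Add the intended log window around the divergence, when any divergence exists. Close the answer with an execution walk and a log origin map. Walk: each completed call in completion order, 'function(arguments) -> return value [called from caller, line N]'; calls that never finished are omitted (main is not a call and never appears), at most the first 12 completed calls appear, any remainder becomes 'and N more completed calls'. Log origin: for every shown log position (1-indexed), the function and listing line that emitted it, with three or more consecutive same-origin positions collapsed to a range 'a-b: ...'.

Answer: position 5 — shown 'probe_limits done: 4', intended 'probe_limits done: 1'.
Intended log window:
  3: trim_outliers start, 4 items
  4: probe_limits: 4 entries, threshold 3
  5: probe_limits done: 1
  6: intermediate pair 8, 1
Execution walk:
  trim_outliers([3, 1, 8, 2]) -> 8  [called from bind_quota, line 29]
  probe_limits([3, 1, 8, 2], 3) -> 4  [called from bind_quota, line 30]
  bind_quota([3, 1, 8, 2], 3) -> 2  [called from main, line 52]
  audit_lot([3, 1, 8, 2], 3) -> 0  [called from shape_report, line 43]
  shape_report([3, 1, 8, 2], 3) -> 9  [called from main, line 54]
Origin of each log line:
  1: from main, line 51
  2: from bind_quota, line 28
  3: from trim_outliers, line 2
  4: from probe_limits, line 10
  5: from probe_limits, line 15
  6: from bind_quota, line 31
  7: from main, line 53
  8: from shape_report, line 42
  9: from audit_lot, line 36
  10: from shape_report, line 44
  11: from main, line 55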